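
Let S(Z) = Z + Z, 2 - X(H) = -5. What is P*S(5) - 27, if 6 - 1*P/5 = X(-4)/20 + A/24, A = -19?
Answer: 3541/12 ≈ 295.08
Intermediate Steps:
X(H) = 7 (X(H) = 2 - 1*(-5) = 2 + 5 = 7)
S(Z) = 2*Z
P = 773/24 (P = 30 - 5*(7/20 - 19/24) = 30 - 5*(-53/120) = 30 + 53/24 = 773/24 ≈ 32.208)
P*S(5) - 27 = 773*(2*5)/24 - 27 = (773/24)*10 - 27 = 3865/12 - 27 = 3541/12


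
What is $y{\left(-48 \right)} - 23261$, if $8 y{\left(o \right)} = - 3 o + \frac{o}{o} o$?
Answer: $-23249$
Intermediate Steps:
$y{\left(o \right)} = - \frac{o}{4}$ ($y{\left(o \right)} = \frac{- 3 o + \frac{o}{o} o}{8} = \frac{- 3 o + 1 o}{8} = \frac{- 3 o + o}{8} = \frac{\left(-2\right) o}{8} = - \frac{o}{4}$)
$y{\left(-48 \right)} - 23261 = \left(- \frac{1}{4}\right) \left(-48\right) - 23261 = 12 - 23261 = -23249$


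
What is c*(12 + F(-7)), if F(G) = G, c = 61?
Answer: 305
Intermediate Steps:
c*(12 + F(-7)) = 61*(12 - 7) = 61*5 = 305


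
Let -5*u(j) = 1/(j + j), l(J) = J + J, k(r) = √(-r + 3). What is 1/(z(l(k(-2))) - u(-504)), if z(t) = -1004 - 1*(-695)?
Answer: -5040/1557361 ≈ -0.0032362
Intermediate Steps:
k(r) = √(3 - r)
l(J) = 2*J
u(j) = -1/(10*j) (u(j) = -1/(5*(j + j)) = -1/(2*j)/5 = -1/(10*j))
z(t) = -309 (z(t) = -1004 + 695 = -309)
1/(z(l(k(-2))) - u(-504)) = 1/(-309 - (-1)/(10*(-504))) = 1/(-309 - (-1)*(-1)/(10*504)) = 1/(-309 - 1*1/5040) = 1/(-309 - 1/5040) = 1/(-1557361/5040) = -5040/1557361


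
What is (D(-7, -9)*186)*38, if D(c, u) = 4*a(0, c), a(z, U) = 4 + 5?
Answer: 254448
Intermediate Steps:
a(z, U) = 9
D(c, u) = 36 (D(c, u) = 4*9 = 36)
(D(-7, -9)*186)*38 = (36*186)*38 = 6696*38 = 254448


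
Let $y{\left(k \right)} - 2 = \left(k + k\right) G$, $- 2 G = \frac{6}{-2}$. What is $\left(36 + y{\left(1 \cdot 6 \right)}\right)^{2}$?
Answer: $3136$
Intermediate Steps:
$G = \frac{3}{2}$ ($G = - \frac{6 \frac{1}{-2}}{2} = - \frac{6 \left(- \frac{1}{2}\right)}{2} = \left(- \frac{1}{2}\right) \left(-3\right) = \frac{3}{2} \approx 1.5$)
$y{\left(k \right)} = 2 + 3 k$ ($y{\left(k \right)} = 2 + \left(k + k\right) \frac{3}{2} = 2 + 2 k \frac{3}{2} = 2 + 3 k$)
$\left(36 + y{\left(1 \cdot 6 \right)}\right)^{2} = \left(36 + \left(2 + 3 \cdot 1 \cdot 6\right)\right)^{2} = \left(36 + \left(2 + 3 \cdot 6\right)\right)^{2} = \left(36 + \left(2 + 18\right)\right)^{2} = \left(36 + 20\right)^{2} = 56^{2} = 3136$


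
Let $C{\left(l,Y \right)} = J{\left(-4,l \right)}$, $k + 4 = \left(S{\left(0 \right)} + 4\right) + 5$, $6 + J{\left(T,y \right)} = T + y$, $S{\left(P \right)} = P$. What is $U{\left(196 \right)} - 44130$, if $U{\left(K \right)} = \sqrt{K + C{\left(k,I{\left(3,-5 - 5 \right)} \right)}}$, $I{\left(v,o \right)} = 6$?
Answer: $-44130 + \sqrt{191} \approx -44116.0$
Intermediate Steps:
$J{\left(T,y \right)} = -6 + T + y$ ($J{\left(T,y \right)} = -6 + \left(T + y\right) = -6 + T + y$)
$k = 5$ ($k = -4 + \left(\left(0 + 4\right) + 5\right) = -4 + \left(4 + 5\right) = -4 + 9 = 5$)
$C{\left(l,Y \right)} = -10 + l$ ($C{\left(l,Y \right)} = -6 - 4 + l = -10 + l$)
$U{\left(K \right)} = \sqrt{-5 + K}$ ($U{\left(K \right)} = \sqrt{K + \left(-10 + 5\right)} = \sqrt{K - 5} = \sqrt{-5 + K}$)
$U{\left(196 \right)} - 44130 = \sqrt{-5 + 196} - 44130 = \sqrt{191} - 44130 = -44130 + \sqrt{191}$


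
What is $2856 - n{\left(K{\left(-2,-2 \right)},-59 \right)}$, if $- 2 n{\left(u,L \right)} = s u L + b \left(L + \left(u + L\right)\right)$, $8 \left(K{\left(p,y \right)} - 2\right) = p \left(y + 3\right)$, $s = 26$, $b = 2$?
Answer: $\frac{2795}{2} \approx 1397.5$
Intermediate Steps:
$K{\left(p,y \right)} = 2 + \frac{p \left(3 + y\right)}{8}$ ($K{\left(p,y \right)} = 2 + \frac{p \left(y + 3\right)}{8} = 2 + \frac{p \left(3 + y\right)}{8}$)
$n{\left(u,L \right)} = - u - 2 L - 13 L u$ ($n{\left(u,L \right)} = - \frac{26 u L + 2 \left(L + \left(u + L\right)\right)}{2} = - \frac{26 L u + 2 \left(L + \left(L + u\right)\right)}{2} = - \frac{26 L u + 2 \left(u + 2 L\right)}{2} = - \frac{26 L u + \left(2 u + 4 L\right)}{2} = - \frac{2 u + 4 L + 26 L u}{2} = - u - 2 L - 13 L u$)
$2856 - n{\left(K{\left(-2,-2 \right)},-59 \right)} = 2856 - \left(- (2 + \frac{3}{8} \left(-2\right) + \frac{1}{8} \left(-2\right) \left(-2\right)) - -118 - - 767 \left(2 + \frac{3}{8} \left(-2\right) + \frac{1}{8} \left(-2\right) \left(-2\right)\right)\right) = 2856 - \left(- (2 - \frac{3}{4} + \frac{1}{2}) + 118 - - 767 \left(2 - \frac{3}{4} + \frac{1}{2}\right)\right) = 2856 - \left(\left(-1\right) \frac{7}{4} + 118 - \left(-767\right) \frac{7}{4}\right) = 2856 - \left(- \frac{7}{4} + 118 + \frac{5369}{4}\right) = 2856 - \frac{2917}{2} = \frac{2795}{2}$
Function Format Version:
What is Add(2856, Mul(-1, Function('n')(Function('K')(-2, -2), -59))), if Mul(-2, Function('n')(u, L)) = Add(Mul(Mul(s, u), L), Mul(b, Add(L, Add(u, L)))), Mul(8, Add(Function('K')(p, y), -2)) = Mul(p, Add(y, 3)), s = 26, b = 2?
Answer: Rational(2795, 2) ≈ 1397.5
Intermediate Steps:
Function('K')(p, y) = Add(2, Mul(Rational(1, 8), p, Add(3, y))) (Function('K')(p, y) = Add(2, Mul(Rational(1, 8), Mul(p, Add(y, 3)))) = Add(2, Mul(Rational(1, 8), Mul(p, Add(3, y)))) = Add(2, Mul(Rational(1, 8), p, Add(3, y))))
Function('n')(u, L) = Add(Mul(-1, u), Mul(-2, L), Mul(-13, L, u)) (Function('n')(u, L) = Mul(Rational(-1, 2), Add(Mul(Mul(26, u), L), Mul(2, Add(L, Add(u, L))))) = Mul(Rational(-1, 2), Add(Mul(26, L, u), Mul(2, Add(L, Add(L, u))))) = Mul(Rational(-1, 2), Add(Mul(26, L, u), Mul(2, Add(u, Mul(2, L))))) = Mul(Rational(-1, 2), Add(Mul(26, L, u), Add(Mul(2, u), Mul(4, L)))) = Mul(Rational(-1, 2), Add(Mul(2, u), Mul(4, L), Mul(26, L, u))) = Add(Mul(-1, u), Mul(-2, L), Mul(-13, L, u)))
Add(2856, Mul(-1, Function('n')(Function('K')(-2, -2), -59))) = Add(2856, Mul(-1, Add(Mul(-1, Add(2, Mul(Rational(3, 8), -2), Mul(Rational(1, 8), -2, -2))), Mul(-2, -59), Mul(-13, -59, Add(2, Mul(Rational(3, 8), -2), Mul(Rational(1, 8), -2, -2)))))) = Add(2856, Mul(-1, Add(Mul(-1, Add(2, Rational(-3, 4), Rational(1, 2))), 118, Mul(-13, -59, Add(2, Rational(-3, 4), Rational(1, 2)))))) = Add(2856, Mul(-1, Add(Mul(-1, Rational(7, 4)), 118, Mul(-13, -59, Rational(7, 4))))) = Add(2856, Mul(-1, Add(Rational(-7, 4), 118, Rational(5369, 4)))) = Add(2856, Mul(-1, Rational(2917, 2))) = Add(2856, Rational(-2917, 2)) = Rational(2795, 2)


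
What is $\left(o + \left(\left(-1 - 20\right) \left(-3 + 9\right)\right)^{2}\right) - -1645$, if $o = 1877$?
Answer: $19398$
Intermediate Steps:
$\left(o + \left(\left(-1 - 20\right) \left(-3 + 9\right)\right)^{2}\right) - -1645 = \left(1877 + \left(\left(-1 - 20\right) \left(-3 + 9\right)\right)^{2}\right) - -1645 = \left(1877 + \left(\left(-21\right) 6\right)^{2}\right) + 1645 = \left(1877 + \left(-126\right)^{2}\right) + 1645 = \left(1877 + 15876\right) + 1645 = 17753 + 1645 = 19398$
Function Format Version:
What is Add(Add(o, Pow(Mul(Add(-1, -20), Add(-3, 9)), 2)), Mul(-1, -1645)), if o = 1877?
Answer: 19398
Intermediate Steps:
Add(Add(o, Pow(Mul(Add(-1, -20), Add(-3, 9)), 2)), Mul(-1, -1645)) = Add(Add(1877, Pow(Mul(Add(-1, -20), Add(-3, 9)), 2)), Mul(-1, -1645)) = Add(Add(1877, Pow(Mul(-21, 6), 2)), 1645) = Add(Add(1877, Pow(-126, 2)), 1645) = Add(Add(1877, 15876), 1645) = Add(17753, 1645) = 19398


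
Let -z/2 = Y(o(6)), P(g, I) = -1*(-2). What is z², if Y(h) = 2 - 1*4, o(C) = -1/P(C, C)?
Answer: 16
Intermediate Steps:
P(g, I) = 2
o(C) = -½ (o(C) = -1/2 = -1*½ = -½)
Y(h) = -2 (Y(h) = 2 - 4 = -2)
z = 4 (z = -2*(-2) = 4)
z² = 4² = 16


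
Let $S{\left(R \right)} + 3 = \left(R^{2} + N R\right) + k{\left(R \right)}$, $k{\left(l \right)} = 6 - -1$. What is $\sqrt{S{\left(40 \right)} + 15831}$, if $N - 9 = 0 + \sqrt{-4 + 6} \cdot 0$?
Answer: $\sqrt{17795} \approx 133.4$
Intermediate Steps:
$N = 9$ ($N = 9 + \left(0 + \sqrt{-4 + 6} \cdot 0\right) = 9 + \left(0 + \sqrt{2} \cdot 0\right) = 9 + \left(0 + 0\right) = 9 + 0 = 9$)
$k{\left(l \right)} = 7$ ($k{\left(l \right)} = 6 + 1 = 7$)
$S{\left(R \right)} = 4 + R^{2} + 9 R$ ($S{\left(R \right)} = -3 + \left(\left(R^{2} + 9 R\right) + 7\right) = -3 + \left(7 + R^{2} + 9 R\right) = 4 + R^{2} + 9 R$)
$\sqrt{S{\left(40 \right)} + 15831} = \sqrt{\left(4 + 40^{2} + 9 \cdot 40\right) + 15831} = \sqrt{\left(4 + 1600 + 360\right) + 15831} = \sqrt{1964 + 15831} = \sqrt{17795}$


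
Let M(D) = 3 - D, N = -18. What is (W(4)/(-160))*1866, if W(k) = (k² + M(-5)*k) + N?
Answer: -2799/8 ≈ -349.88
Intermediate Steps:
W(k) = -18 + k² + 8*k (W(k) = (k² + (3 - 1*(-5))*k) - 18 = (k² + (3 + 5)*k) - 18 = (k² + 8*k) - 18 = -18 + k² + 8*k)
(W(4)/(-160))*1866 = ((-18 + 4² + 8*4)/(-160))*1866 = ((-18 + 16 + 32)*(-1/160))*1866 = (30*(-1/160))*1866 = -3/16*1866 = -2799/8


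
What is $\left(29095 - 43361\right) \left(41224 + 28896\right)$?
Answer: $-1000331920$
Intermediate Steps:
$\left(29095 - 43361\right) \left(41224 + 28896\right) = \left(-14266\right) 70120 = -1000331920$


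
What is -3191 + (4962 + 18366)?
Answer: 20137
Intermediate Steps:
-3191 + (4962 + 18366) = -3191 + 23328 = 20137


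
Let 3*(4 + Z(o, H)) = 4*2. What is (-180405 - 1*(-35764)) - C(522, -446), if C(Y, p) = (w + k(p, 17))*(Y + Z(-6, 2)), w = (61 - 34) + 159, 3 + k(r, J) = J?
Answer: -746323/3 ≈ -2.4877e+5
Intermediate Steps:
Z(o, H) = -4/3 (Z(o, H) = -4 + (4*2)/3 = -4 + (1/3)*8 = -4 + 8/3 = -4/3)
k(r, J) = -3 + J
w = 186 (w = 27 + 159 = 186)
C(Y, p) = -800/3 + 200*Y (C(Y, p) = (186 + (-3 + 17))*(Y - 4/3) = (186 + 14)*(-4/3 + Y) = 200*(-4/3 + Y) = -800/3 + 200*Y)
(-180405 - 1*(-35764)) - C(522, -446) = (-180405 - 1*(-35764)) - (-800/3 + 200*522) = (-180405 + 35764) - (-800/3 + 104400) = -144641 - 1*312400/3 = -144641 - 312400/3 = -746323/3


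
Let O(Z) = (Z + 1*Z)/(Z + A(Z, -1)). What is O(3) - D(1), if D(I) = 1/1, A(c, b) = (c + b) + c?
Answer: -¼ ≈ -0.25000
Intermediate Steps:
A(c, b) = b + 2*c (A(c, b) = (b + c) + c = b + 2*c)
D(I) = 1 (D(I) = 1*1 = 1)
O(Z) = 2*Z/(-1 + 3*Z) (O(Z) = (Z + 1*Z)/(Z + (-1 + 2*Z)) = (Z + Z)/(-1 + 3*Z) = (2*Z)/(-1 + 3*Z) = 2*Z/(-1 + 3*Z))
O(3) - D(1) = 2*3/(-1 + 3*3) - 1*1 = 2*3/(-1 + 9) - 1 = 2*3/8 - 1 = 2*3*(⅛) - 1 = ¾ - 1 = -¼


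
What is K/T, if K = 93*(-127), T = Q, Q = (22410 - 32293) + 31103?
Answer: -11811/21220 ≈ -0.55660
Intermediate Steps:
Q = 21220 (Q = -9883 + 31103 = 21220)
T = 21220
K = -11811
K/T = -11811/21220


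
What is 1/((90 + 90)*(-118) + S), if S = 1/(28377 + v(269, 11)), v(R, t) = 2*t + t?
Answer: -28410/603428399 ≈ -4.7081e-5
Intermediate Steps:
v(R, t) = 3*t
S = 1/28410 (S = 1/(28377 + 3*11) = 1/(28377 + 33) = 1/28410 ≈ 3.5199e-5)
1/((90 + 90)*(-118) + S) = 1/((90 + 90)*(-118) + 1/28410) = 1/(180*(-118) + 1/28410) = 1/(-21240 + 1/28410) = 1/(-603428399/28410) = -28410/603428399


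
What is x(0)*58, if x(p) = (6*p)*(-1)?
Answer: 0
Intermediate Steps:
x(p) = -6*p
x(0)*58 = -6*0*58 = 0*58 = 0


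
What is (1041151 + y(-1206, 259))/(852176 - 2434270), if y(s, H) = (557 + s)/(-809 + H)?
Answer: -52057609/79104700 ≈ -0.65808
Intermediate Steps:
y(s, H) = (557 + s)/(-809 + H)
(1041151 + y(-1206, 259))/(852176 - 2434270) = (1041151 + (557 - 1206)/(-809 + 259))/(852176 - 2434270) = (1041151 - 649/(-550))/(-1582094) = (1041151 - 1/550*(-649))*(-1/1582094) = (1041151 + 59/50)*(-1/1582094) = (52057609/50)*(-1/1582094) = -52057609/79104700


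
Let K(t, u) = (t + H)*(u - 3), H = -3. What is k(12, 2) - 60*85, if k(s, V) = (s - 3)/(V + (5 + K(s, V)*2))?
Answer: -56109/11 ≈ -5100.8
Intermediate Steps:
K(t, u) = (-3 + t)*(-3 + u) (K(t, u) = (t - 3)*(u - 3) = (-3 + t)*(-3 + u))
k(s, V) = (-3 + s)/(23 - 6*s - 5*V + 2*V*s) (k(s, V) = (s - 3)/(V + (5 + (9 - 3*s - 3*V + s*V)*2)) = (-3 + s)/(V + (5 + (9 - 3*s - 3*V + V*s)*2)) = (-3 + s)/(V + (5 + (9 - 3*V - 3*s + V*s)*2)) = (-3 + s)/(V + (5 + (18 - 6*V - 6*s + 2*V*s))) = (-3 + s)/(V + (23 - 6*V - 6*s + 2*V*s)) = (-3 + s)/(23 - 6*s - 5*V + 2*V*s))
k(12, 2) - 60*85 = (-3 + 12)/(23 - 6*12 - 5*2 + 2*2*12) - 60*85 = 9/(23 - 72 - 10 + 48) - 5100 = 9/(-11) - 5100 = -1/11*9 - 5100 = -9/11 - 5100 = -56109/11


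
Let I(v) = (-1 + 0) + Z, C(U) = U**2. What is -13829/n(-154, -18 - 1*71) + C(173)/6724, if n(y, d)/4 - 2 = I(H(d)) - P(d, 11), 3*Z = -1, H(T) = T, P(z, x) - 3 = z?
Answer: -61958107/1748240 ≈ -35.440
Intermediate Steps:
P(z, x) = 3 + z
Z = -1/3 (Z = (1/3)*(-1) = -1/3 ≈ -0.33333)
I(v) = -4/3 (I(v) = (-1 + 0) - 1/3 = -1 - 1/3 = -4/3)
n(y, d) = -28/3 - 4*d (n(y, d) = 8 + 4*(-4/3 - (3 + d)) = 8 + 4*(-4/3 + (-3 - d)) = 8 + 4*(-13/3 - d) = 8 + (-52/3 - 4*d) = -28/3 - 4*d)
-13829/n(-154, -18 - 1*71) + C(173)/6724 = -13829/(-28/3 - 4*(-18 - 1*71)) + 173**2/6724 = -13829/(-28/3 - 4*(-18 - 71)) + 29929*(1/6724) = -13829/(-28/3 - 4*(-89)) + 29929/6724 = -13829/(-28/3 + 356) + 29929/6724 = -13829/1040/3 + 29929/6724 = -13829*3/1040 + 29929/6724 = -41487/1040 + 29929/6724 = -61958107/1748240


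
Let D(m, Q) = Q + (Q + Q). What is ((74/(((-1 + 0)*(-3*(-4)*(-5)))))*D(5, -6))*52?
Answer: -5772/5 ≈ -1154.4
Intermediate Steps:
D(m, Q) = 3*Q (D(m, Q) = Q + 2*Q = 3*Q)
((74/(((-1 + 0)*(-3*(-4)*(-5)))))*D(5, -6))*52 = ((74/(((-1 + 0)*(-3*(-4)*(-5)))))*(3*(-6)))*52 = ((74/((-12*(-5))))*(-18))*52 = ((74/((-1*(-60))))*(-18))*52 = ((74/60)*(-18))*52 = ((74*(1/60))*(-18))*52 = ((37/30)*(-18))*52 = -111/5*52 = -5772/5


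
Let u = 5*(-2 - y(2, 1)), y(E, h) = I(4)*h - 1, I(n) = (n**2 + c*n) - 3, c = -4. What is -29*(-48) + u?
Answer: 1402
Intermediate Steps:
I(n) = -3 + n**2 - 4*n (I(n) = (n**2 - 4*n) - 3 = -3 + n**2 - 4*n)
y(E, h) = -1 - 3*h (y(E, h) = (-3 + 4**2 - 4*4)*h - 1 = (-3 + 16 - 16)*h - 1 = -3*h - 1 = -1 - 3*h)
u = 10 (u = 5*(-2 - (-1 - 3*1)) = 5*(-2 - (-1 - 3)) = 5*(-2 - 1*(-4)) = 5*(-2 + 4) = 5*2 = 10)
-29*(-48) + u = -29*(-48) + 10 = 1392 + 10 = 1402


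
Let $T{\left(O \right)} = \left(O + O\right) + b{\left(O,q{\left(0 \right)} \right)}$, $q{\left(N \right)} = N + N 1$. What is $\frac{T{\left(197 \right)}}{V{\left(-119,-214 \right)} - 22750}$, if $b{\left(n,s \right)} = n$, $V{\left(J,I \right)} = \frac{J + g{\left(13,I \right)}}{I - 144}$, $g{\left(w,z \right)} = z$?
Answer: $- \frac{211578}{8144167} \approx -0.025979$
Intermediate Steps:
$q{\left(N \right)} = 2 N$ ($q{\left(N \right)} = N + N = 2 N$)
$V{\left(J,I \right)} = \frac{I + J}{-144 + I}$ ($V{\left(J,I \right)} = \frac{J + I}{I - 144} = \frac{I + J}{-144 + I}$)
$T{\left(O \right)} = 3 O$ ($T{\left(O \right)} = \left(O + O\right) + O = 2 O + O = 3 O$)
$\frac{T{\left(197 \right)}}{V{\left(-119,-214 \right)} - 22750} = \frac{3 \cdot 197}{\frac{-214 - 119}{-144 - 214} - 22750} = \frac{591}{\frac{1}{-358} \left(-333\right) - 22750} = \frac{591}{\left(- \frac{1}{358}\right) \left(-333\right) - 22750} = \frac{591}{\frac{333}{358} - 22750} = \frac{591}{- \frac{8144167}{358}} = 591 \left(- \frac{358}{8144167}\right) = - \frac{211578}{8144167}$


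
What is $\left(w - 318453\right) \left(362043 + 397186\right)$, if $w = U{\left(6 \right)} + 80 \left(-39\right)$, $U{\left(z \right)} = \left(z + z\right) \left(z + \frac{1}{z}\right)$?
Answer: $-244091364271$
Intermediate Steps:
$U{\left(z \right)} = 2 z \left(z + \frac{1}{z}\right)$
$w = -3046$ ($w = \left(2 + 2 \cdot 6^{2}\right) + 80 \left(-39\right) = \left(2 + 2 \cdot 36\right) - 3120 = \left(2 + 72\right) - 3120 = 74 - 3120 = -3046$)
$\left(w - 318453\right) \left(362043 + 397186\right) = \left(-3046 - 318453\right) \left(362043 + 397186\right) = \left(-321499\right) 759229 = -244091364271$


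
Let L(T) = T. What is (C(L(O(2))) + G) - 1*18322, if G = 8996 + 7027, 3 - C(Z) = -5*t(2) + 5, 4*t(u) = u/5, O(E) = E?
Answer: -4601/2 ≈ -2300.5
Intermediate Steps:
t(u) = u/20 (t(u) = (u/5)/4 = u/20)
C(Z) = -3/2 (C(Z) = 3 - (-2/4 + 5) = 3 - (-5*1/10 + 5) = 3 - (-1/2 + 5) = 3 - 1*9/2 = 3 - 9/2 = -3/2)
G = 16023
(C(L(O(2))) + G) - 1*18322 = (-3/2 + 16023) - 1*18322 = 32043/2 - 18322 = -4601/2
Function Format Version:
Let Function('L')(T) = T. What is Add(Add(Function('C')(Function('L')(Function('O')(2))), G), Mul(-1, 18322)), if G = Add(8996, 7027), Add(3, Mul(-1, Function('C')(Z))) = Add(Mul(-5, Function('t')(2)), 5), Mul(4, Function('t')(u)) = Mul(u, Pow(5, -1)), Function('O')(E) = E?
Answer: Rational(-4601, 2) ≈ -2300.5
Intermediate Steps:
Function('t')(u) = Mul(Rational(1, 20), u) (Function('t')(u) = Mul(Rational(1, 4), Mul(u, Pow(5, -1))) = Mul(Rational(1, 4), Mul(u, Rational(1, 5))) = Mul(Rational(1, 4), Mul(Rational(1, 5), u)) = Mul(Rational(1, 20), u))
Function('C')(Z) = Rational(-3, 2) (Function('C')(Z) = Add(3, Mul(-1, Add(Mul(-5, Mul(Rational(1, 20), 2)), 5))) = Add(3, Mul(-1, Add(Mul(-5, Rational(1, 10)), 5))) = Add(3, Mul(-1, Add(Rational(-1, 2), 5))) = Add(3, Mul(-1, Rational(9, 2))) = Add(3, Rational(-9, 2)) = Rational(-3, 2))
G = 16023
Add(Add(Function('C')(Function('L')(Function('O')(2))), G), Mul(-1, 18322)) = Add(Add(Rational(-3, 2), 16023), Mul(-1, 18322)) = Add(Rational(32043, 2), -18322) = Rational(-4601, 2)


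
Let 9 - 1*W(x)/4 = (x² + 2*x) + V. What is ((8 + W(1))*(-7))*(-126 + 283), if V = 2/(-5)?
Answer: -184632/5 ≈ -36926.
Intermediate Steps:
V = -⅖ (V = 2*(-⅕) = -⅖ ≈ -0.40000)
W(x) = 188/5 - 8*x - 4*x² (W(x) = 36 - 4*((x² + 2*x) - ⅖) = 36 - 4*(-⅖ + x² + 2*x) = 36 + (8/5 - 8*x - 4*x²) = 188/5 - 8*x - 4*x²)
((8 + W(1))*(-7))*(-126 + 283) = ((8 + (188/5 - 8*1 - 4*1²))*(-7))*(-126 + 283) = ((8 + (188/5 - 8 - 4*1))*(-7))*157 = ((8 + (188/5 - 8 - 4))*(-7))*157 = ((8 + 128/5)*(-7))*157 = ((168/5)*(-7))*157 = -1176/5*157 = -184632/5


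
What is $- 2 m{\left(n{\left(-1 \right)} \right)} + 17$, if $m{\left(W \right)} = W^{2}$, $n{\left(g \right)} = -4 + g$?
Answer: $-33$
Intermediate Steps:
$- 2 m{\left(n{\left(-1 \right)} \right)} + 17 = - 2 \left(-4 - 1\right)^{2} + 17 = - 2 \left(-5\right)^{2} + 17 = \left(-2\right) 25 + 17 = -50 + 17 = -33$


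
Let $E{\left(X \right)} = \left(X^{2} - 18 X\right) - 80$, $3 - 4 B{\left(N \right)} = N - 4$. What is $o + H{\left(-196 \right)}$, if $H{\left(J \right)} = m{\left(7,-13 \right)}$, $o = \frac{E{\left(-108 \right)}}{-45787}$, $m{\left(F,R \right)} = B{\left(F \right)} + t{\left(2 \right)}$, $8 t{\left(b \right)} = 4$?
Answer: $\frac{18731}{91574} \approx 0.20455$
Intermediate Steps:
$B{\left(N \right)} = \frac{7}{4} - \frac{N}{4}$ ($B{\left(N \right)} = \frac{3}{4} - \frac{N - 4}{4} = \frac{3}{4} - \frac{-4 + N}{4} = \frac{3}{4} - \left(-1 + \frac{N}{4}\right) = \frac{7}{4} - \frac{N}{4}$)
$t{\left(b \right)} = \frac{1}{2}$ ($t{\left(b \right)} = \frac{1}{8} \cdot 4 = \frac{1}{2}$)
$E{\left(X \right)} = -80 + X^{2} - 18 X$
$m{\left(F,R \right)} = \frac{9}{4} - \frac{F}{4}$ ($m{\left(F,R \right)} = \left(\frac{7}{4} - \frac{F}{4}\right) + \frac{1}{2} = \frac{9}{4} - \frac{F}{4}$)
$o = - \frac{13528}{45787}$ ($o = \frac{-80 + \left(-108\right)^{2} - -1944}{-45787} = \left(-80 + 11664 + 1944\right) \left(- \frac{1}{45787}\right) = 13528 \left(- \frac{1}{45787}\right) = - \frac{13528}{45787} \approx -0.29545$)
$H{\left(J \right)} = \frac{1}{2}$ ($H{\left(J \right)} = \frac{9}{4} - \frac{7}{4} = \frac{1}{2}$)
$o + H{\left(-196 \right)} = - \frac{13528}{45787} + \frac{1}{2} = \frac{18731}{91574}$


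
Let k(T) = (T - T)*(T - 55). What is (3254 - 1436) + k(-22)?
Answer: 1818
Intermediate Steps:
k(T) = 0 (k(T) = 0*(-55 + T) = 0)
(3254 - 1436) + k(-22) = (3254 - 1436) + 0 = 1818 + 0 = 1818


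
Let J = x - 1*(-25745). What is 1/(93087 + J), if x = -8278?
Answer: 1/110554 ≈ 9.0454e-6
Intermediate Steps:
J = 17467 (J = -8278 - 1*(-25745) = -8278 + 25745 = 17467)
1/(93087 + J) = 1/(93087 + 17467) = 1/110554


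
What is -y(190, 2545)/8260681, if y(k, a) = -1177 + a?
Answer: -1368/8260681 ≈ -0.00016560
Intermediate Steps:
-y(190, 2545)/8260681 = -(-1177 + 2545)/8260681 = -1368/8260681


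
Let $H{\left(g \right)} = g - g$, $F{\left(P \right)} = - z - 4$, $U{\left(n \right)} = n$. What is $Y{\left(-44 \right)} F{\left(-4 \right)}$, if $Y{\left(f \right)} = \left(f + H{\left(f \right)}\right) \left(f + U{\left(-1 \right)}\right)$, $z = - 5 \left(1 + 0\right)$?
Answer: $1980$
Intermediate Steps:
$z = -5$ ($z = \left(-5\right) 1 = -5$)
$F{\left(P \right)} = 1$ ($F{\left(P \right)} = \left(-1\right) \left(-5\right) - 4 = 5 - 4 = 1$)
$H{\left(g \right)} = 0$
$Y{\left(f \right)} = f \left(-1 + f\right)$ ($Y{\left(f \right)} = \left(f + 0\right) \left(f - 1\right) = f \left(-1 + f\right)$)
$Y{\left(-44 \right)} F{\left(-4 \right)} = - 44 \left(-1 - 44\right) 1 = \left(-44\right) \left(-45\right) 1 = 1980 \cdot 1 = 1980$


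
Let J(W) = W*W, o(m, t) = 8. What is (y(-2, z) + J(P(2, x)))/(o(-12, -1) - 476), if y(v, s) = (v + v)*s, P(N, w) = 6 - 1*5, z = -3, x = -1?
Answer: -1/36 ≈ -0.027778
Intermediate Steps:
P(N, w) = 1 (P(N, w) = 6 - 5 = 1)
J(W) = W²
y(v, s) = 2*s*v (y(v, s) = (2*v)*s = 2*s*v)
(y(-2, z) + J(P(2, x)))/(o(-12, -1) - 476) = (2*(-3)*(-2) + 1²)/(8 - 476) = (12 + 1)/(-468) = 13*(-1/468) = -1/36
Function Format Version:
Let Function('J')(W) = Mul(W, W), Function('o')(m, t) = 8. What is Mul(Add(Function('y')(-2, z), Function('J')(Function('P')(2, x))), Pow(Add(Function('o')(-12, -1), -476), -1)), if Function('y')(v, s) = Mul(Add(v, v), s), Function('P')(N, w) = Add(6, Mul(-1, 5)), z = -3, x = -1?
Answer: Rational(-1, 36) ≈ -0.027778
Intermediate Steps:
Function('P')(N, w) = 1 (Function('P')(N, w) = Add(6, -5) = 1)
Function('J')(W) = Pow(W, 2)
Function('y')(v, s) = Mul(2, s, v) (Function('y')(v, s) = Mul(Mul(2, v), s) = Mul(2, s, v))
Mul(Add(Function('y')(-2, z), Function('J')(Function('P')(2, x))), Pow(Add(Function('o')(-12, -1), -476), -1)) = Mul(Add(Mul(2, -3, -2), Pow(1, 2)), Pow(Add(8, -476), -1)) = Mul(Add(12, 1), Pow(-468, -1)) = Mul(13, Rational(-1, 468)) = Rational(-1, 36)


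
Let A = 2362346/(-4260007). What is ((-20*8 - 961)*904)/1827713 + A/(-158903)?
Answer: -685983577541329566/1237229908857691873 ≈ -0.55445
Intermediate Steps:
A = -2362346/4260007 (A = 2362346*(-1/4260007) = -2362346/4260007 ≈ -0.55454)
((-20*8 - 961)*904)/1827713 + A/(-158903) = ((-20*8 - 961)*904)/1827713 - 2362346/4260007/(-158903) = ((-160 - 961)*904)*(1/1827713) - 2362346/4260007*(-1/158903) = -1121*904*(1/1827713) + 2362346/676927892321 = -1013384*1/1827713 + 2362346/676927892321 = -1013384/1827713 + 2362346/676927892321 = -685983577541329566/1237229908857691873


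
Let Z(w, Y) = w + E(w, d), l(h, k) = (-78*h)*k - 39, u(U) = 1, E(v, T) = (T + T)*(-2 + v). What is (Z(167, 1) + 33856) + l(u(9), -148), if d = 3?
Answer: 46518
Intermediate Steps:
E(v, T) = 2*T*(-2 + v) (E(v, T) = (2*T)*(-2 + v) = 2*T*(-2 + v))
l(h, k) = -39 - 78*h*k (l(h, k) = -78*h*k - 39 = -39 - 78*h*k)
Z(w, Y) = -12 + 7*w (Z(w, Y) = w + 2*3*(-2 + w) = w + (-12 + 6*w) = -12 + 7*w)
(Z(167, 1) + 33856) + l(u(9), -148) = ((-12 + 7*167) + 33856) + (-39 - 78*1*(-148)) = ((-12 + 1169) + 33856) + (-39 + 11544) = (1157 + 33856) + 11505 = 35013 + 11505 = 46518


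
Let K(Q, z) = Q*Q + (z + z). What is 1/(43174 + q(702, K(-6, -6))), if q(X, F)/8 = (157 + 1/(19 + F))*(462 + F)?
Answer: 43/28108258 ≈ 1.5298e-6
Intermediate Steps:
K(Q, z) = Q² + 2*z
q(X, F) = 8*(157 + 1/(19 + F))*(462 + F) (q(X, F) = 8*((157 + 1/(19 + F))*(462 + F)) = 8*(157 + 1/(19 + F))*(462 + F))
1/(43174 + q(702, K(-6, -6))) = 1/(43174 + 8*(1378608 + 157*((-6)² + 2*(-6))² + 75518*((-6)² + 2*(-6)))/(19 + ((-6)² + 2*(-6)))) = 1/(43174 + 8*(1378608 + 157*(36 - 12)² + 75518*(36 - 12))/(19 + (36 - 12))) = 1/(43174 + 8*(1378608 + 157*24² + 75518*24)/(19 + 24)) = 1/(43174 + 8*(1378608 + 157*576 + 1812432)/43) = 1/(43174 + 8*(1/43)*(1378608 + 90432 + 1812432)) = 1/(43174 + 8*(1/43)*3281472) = 1/(43174 + 26251776/43) = 1/(28108258/43) = 43/28108258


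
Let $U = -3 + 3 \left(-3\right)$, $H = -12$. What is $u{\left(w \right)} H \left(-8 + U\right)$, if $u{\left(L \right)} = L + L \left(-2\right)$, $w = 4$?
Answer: $-960$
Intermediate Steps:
$U = -12$ ($U = -3 - 9 = -12$)
$u{\left(L \right)} = - L$ ($u{\left(L \right)} = L - 2 L = - L$)
$u{\left(w \right)} H \left(-8 + U\right) = \left(-1\right) 4 \left(- 12 \left(-8 - 12\right)\right) = - 4 \left(\left(-12\right) \left(-20\right)\right) = \left(-4\right) 240 = -960$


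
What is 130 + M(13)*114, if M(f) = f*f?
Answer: 19396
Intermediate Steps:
M(f) = f²
130 + M(13)*114 = 130 + 13²*114 = 130 + 169*114 = 130 + 19266 = 19396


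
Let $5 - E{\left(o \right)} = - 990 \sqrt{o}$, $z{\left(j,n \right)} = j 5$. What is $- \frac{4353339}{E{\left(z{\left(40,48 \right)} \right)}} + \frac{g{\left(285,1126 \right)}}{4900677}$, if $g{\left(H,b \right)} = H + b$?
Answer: $\frac{521698174328}{4686002844015} - \frac{42046884 \sqrt{2}}{191239} \approx -310.83$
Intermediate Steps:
$z{\left(j,n \right)} = 5 j$
$E{\left(o \right)} = 5 + 990 \sqrt{o}$ ($E{\left(o \right)} = 5 - - 990 \sqrt{o} = 5 + 990 \sqrt{o}$)
$- \frac{4353339}{E{\left(z{\left(40,48 \right)} \right)}} + \frac{g{\left(285,1126 \right)}}{4900677} = - \frac{4353339}{5 + 990 \sqrt{5 \cdot 40}} + \frac{285 + 1126}{4900677} = - \frac{4353339}{5 + 990 \sqrt{200}} + 1411 \cdot \frac{1}{4900677} = - \frac{4353339}{5 + 990 \cdot 10 \sqrt{2}} + \frac{1411}{4900677} = - \frac{4353339}{5 + 9900 \sqrt{2}} + \frac{1411}{4900677} = \frac{1411}{4900677} - \frac{4353339}{5 + 9900 \sqrt{2}}$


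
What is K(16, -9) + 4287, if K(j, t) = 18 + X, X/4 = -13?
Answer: 4253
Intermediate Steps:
X = -52 (X = 4*(-13) = -52)
K(j, t) = -34 (K(j, t) = 18 - 52 = -34)
K(16, -9) + 4287 = -34 + 4287 = 4253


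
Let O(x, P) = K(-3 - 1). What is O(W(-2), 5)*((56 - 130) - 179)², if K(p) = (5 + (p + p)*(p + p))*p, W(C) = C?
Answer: -17666484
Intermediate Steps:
K(p) = p*(5 + 4*p²) (K(p) = (5 + (2*p)*(2*p))*p = (5 + 4*p²)*p = p*(5 + 4*p²))
O(x, P) = -276 (O(x, P) = (-3 - 1)*(5 + 4*(-3 - 1)²) = -4*(5 + 4*(-4)²) = -4*(5 + 4*16) = -4*(5 + 64) = -4*69 = -276)
O(W(-2), 5)*((56 - 130) - 179)² = -276*((56 - 130) - 179)² = -276*(-74 - 179)² = -276*(-253)² = -276*64009 = -17666484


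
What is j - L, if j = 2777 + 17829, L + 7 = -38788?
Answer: 59401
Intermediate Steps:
L = -38795 (L = -7 - 38788 = -38795)
j = 20606
j - L = 20606 - 1*(-38795) = 20606 + 38795 = 59401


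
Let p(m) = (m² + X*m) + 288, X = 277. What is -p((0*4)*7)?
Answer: -288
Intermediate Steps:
p(m) = 288 + m² + 277*m (p(m) = (m² + 277*m) + 288 = 288 + m² + 277*m)
-p((0*4)*7) = -(288 + ((0*4)*7)² + 277*((0*4)*7)) = -(288 + (0*7)² + 277*(0*7)) = -(288 + 0² + 277*0) = -(288 + 0 + 0) = -1*288 = -288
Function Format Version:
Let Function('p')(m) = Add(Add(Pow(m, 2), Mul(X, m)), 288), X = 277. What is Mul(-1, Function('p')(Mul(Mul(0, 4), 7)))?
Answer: -288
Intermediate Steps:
Function('p')(m) = Add(288, Pow(m, 2), Mul(277, m)) (Function('p')(m) = Add(Add(Pow(m, 2), Mul(277, m)), 288) = Add(288, Pow(m, 2), Mul(277, m)))
Mul(-1, Function('p')(Mul(Mul(0, 4), 7))) = Mul(-1, Add(288, Pow(Mul(Mul(0, 4), 7), 2), Mul(277, Mul(Mul(0, 4), 7)))) = Mul(-1, Add(288, Pow(Mul(0, 7), 2), Mul(277, Mul(0, 7)))) = Mul(-1, Add(288, Pow(0, 2), Mul(277, 0))) = Mul(-1, Add(288, 0, 0)) = Mul(-1, 288) = -288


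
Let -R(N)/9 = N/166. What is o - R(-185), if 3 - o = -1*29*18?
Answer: 85485/166 ≈ 514.97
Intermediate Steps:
R(N) = -9*N/166
o = 525 (o = 3 - (-1*29)*18 = 3 - (-29)*18 = 3 - 1*(-522) = 3 + 522 = 525)
o - R(-185) = 525 - (-9)*(-185)/166 = 525 - 1*1665/166 = 525 - 1665/166 = 85485/166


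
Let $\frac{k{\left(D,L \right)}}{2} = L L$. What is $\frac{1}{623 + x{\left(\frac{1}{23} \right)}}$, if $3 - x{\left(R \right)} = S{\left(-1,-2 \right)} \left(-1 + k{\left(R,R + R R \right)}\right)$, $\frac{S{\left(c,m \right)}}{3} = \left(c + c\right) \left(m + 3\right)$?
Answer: $\frac{279841}{173508332} \approx 0.0016128$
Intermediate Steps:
$k{\left(D,L \right)} = 2 L^{2}$ ($k{\left(D,L \right)} = 2 L L = 2 L^{2}$)
$S{\left(c,m \right)} = 6 c \left(3 + m\right)$ ($S{\left(c,m \right)} = 3 \left(c + c\right) \left(m + 3\right) = 3 \cdot 2 c \left(3 + m\right) = 6 c \left(3 + m\right)$)
$x{\left(R \right)} = -3 + 12 \left(R + R^{2}\right)^{2}$ ($x{\left(R \right)} = 3 - 6 \left(-1\right) \left(3 - 2\right) \left(-1 + 2 \left(R + R R\right)^{2}\right) = 3 - 6 \left(-1\right) 1 \left(-1 + 2 \left(R + R^{2}\right)^{2}\right) = 3 - - 6 \left(-1 + 2 \left(R + R^{2}\right)^{2}\right) = 3 - \left(6 - 12 \left(R + R^{2}\right)^{2}\right) = 3 + \left(-6 + 12 \left(R + R^{2}\right)^{2}\right) = -3 + 12 \left(R + R^{2}\right)^{2}$)
$\frac{1}{623 + x{\left(\frac{1}{23} \right)}} = \frac{1}{623 - \left(3 - 12 \left(\frac{1}{23}\right)^{2} \left(1 + \frac{1}{23}\right)^{2}\right)} = \frac{1}{623 - \left(3 - \frac{12 \left(1 + \frac{1}{23}\right)^{2}}{529}\right)} = \frac{1}{623 - \left(3 - \frac{12 \left(\frac{24}{23}\right)^{2}}{529}\right)} = \frac{1}{623 - \left(3 - \frac{6912}{279841}\right)} = \frac{1}{623 + \left(-3 + \frac{6912}{279841}\right)} = \frac{1}{623 - \frac{832611}{279841}} = \frac{1}{\frac{173508332}{279841}} = \frac{279841}{173508332}$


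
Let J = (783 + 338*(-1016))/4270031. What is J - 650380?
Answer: -2777143104405/4270031 ≈ -6.5038e+5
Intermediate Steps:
J = -342625/4270031 (J = (783 - 343408)*(1/4270031) = -342625*1/4270031 = -342625/4270031 ≈ -0.080239)
J - 650380 = -342625/4270031 - 650380 = -2777143104405/4270031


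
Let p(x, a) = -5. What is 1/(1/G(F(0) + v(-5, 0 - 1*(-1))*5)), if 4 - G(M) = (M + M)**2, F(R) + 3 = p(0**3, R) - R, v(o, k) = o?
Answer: -4352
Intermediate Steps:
F(R) = -8 - R (F(R) = -3 + (-5 - R) = -8 - R)
G(M) = 4 - 4*M**2 (G(M) = 4 - (M + M)**2 = 4 - (2*M)**2 = 4 - 4*M**2)
1/(1/G(F(0) + v(-5, 0 - 1*(-1))*5)) = 1/(1/(4 - 4*((-8 - 1*0) - 5*5)**2)) = 1/(1/(4 - 4*((-8 + 0) - 25)**2)) = 1/(1/(4 - 4*(-8 - 25)**2)) = 1/(1/(4 - 4*(-33)**2)) = 1/(1/(4 - 4*1089)) = 1/(1/(4 - 4356)) = 1/(1/(-4352)) = 1/(-1/4352) = -4352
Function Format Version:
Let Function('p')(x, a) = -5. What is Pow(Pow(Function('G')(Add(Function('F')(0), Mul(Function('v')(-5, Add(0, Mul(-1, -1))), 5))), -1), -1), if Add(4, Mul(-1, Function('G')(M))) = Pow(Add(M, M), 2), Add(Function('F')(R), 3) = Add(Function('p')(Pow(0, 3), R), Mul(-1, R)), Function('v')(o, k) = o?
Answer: -4352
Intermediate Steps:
Function('F')(R) = Add(-8, Mul(-1, R)) (Function('F')(R) = Add(-3, Add(-5, Mul(-1, R))) = Add(-8, Mul(-1, R)))
Function('G')(M) = Add(4, Mul(-4, Pow(M, 2))) (Function('G')(M) = Add(4, Mul(-1, Pow(Add(M, M), 2))) = Add(4, Mul(-1, Pow(Mul(2, M), 2))) = Add(4, Mul(-1, Mul(4, Pow(M, 2)))) = Add(4, Mul(-4, Pow(M, 2))))
Pow(Pow(Function('G')(Add(Function('F')(0), Mul(Function('v')(-5, Add(0, Mul(-1, -1))), 5))), -1), -1) = Pow(Pow(Add(4, Mul(-4, Pow(Add(Add(-8, Mul(-1, 0)), Mul(-5, 5)), 2))), -1), -1) = Pow(Pow(Add(4, Mul(-4, Pow(Add(Add(-8, 0), -25), 2))), -1), -1) = Pow(Pow(Add(4, Mul(-4, Pow(Add(-8, -25), 2))), -1), -1) = Pow(Pow(Add(4, Mul(-4, Pow(-33, 2))), -1), -1) = Pow(Pow(Add(4, Mul(-4, 1089)), -1), -1) = Pow(Pow(Add(4, -4356), -1), -1) = Pow(Pow(-4352, -1), -1) = Pow(Rational(-1, 4352), -1) = -4352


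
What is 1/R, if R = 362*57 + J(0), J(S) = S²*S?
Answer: 1/20634 ≈ 4.8464e-5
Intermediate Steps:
J(S) = S³
R = 20634 (R = 362*57 + 0³ = 20634 + 0 = 20634)
1/R = 1/20634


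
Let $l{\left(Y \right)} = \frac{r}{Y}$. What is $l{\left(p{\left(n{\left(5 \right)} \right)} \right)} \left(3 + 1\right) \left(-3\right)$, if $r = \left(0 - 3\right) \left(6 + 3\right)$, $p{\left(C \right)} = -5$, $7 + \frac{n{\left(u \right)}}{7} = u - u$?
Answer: $- \frac{324}{5} \approx -64.8$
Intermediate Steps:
$n{\left(u \right)} = -49$ ($n{\left(u \right)} = -49 + 7 \left(u - u\right) = -49 + 7 \cdot 0 = -49 + 0 = -49$)
$r = -27$ ($r = \left(-3\right) 9 = -27$)
$l{\left(Y \right)} = - \frac{27}{Y}$
$l{\left(p{\left(n{\left(5 \right)} \right)} \right)} \left(3 + 1\right) \left(-3\right) = - \frac{27}{-5} \left(3 + 1\right) \left(-3\right) = \left(-27\right) \left(- \frac{1}{5}\right) 4 \left(-3\right) = \frac{27}{5} \left(-12\right) = - \frac{324}{5}$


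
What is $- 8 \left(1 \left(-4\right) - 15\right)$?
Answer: $152$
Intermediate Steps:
$- 8 \left(1 \left(-4\right) - 15\right) = - 8 \left(-4 - 15\right) = - 8 \left(-19\right) = \left(-1\right) \left(-152\right) = 152$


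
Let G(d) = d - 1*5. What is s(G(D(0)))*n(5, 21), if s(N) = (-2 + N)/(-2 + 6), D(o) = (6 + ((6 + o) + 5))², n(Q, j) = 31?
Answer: 4371/2 ≈ 2185.5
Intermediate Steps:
D(o) = (17 + o)² (D(o) = (6 + (11 + o))² = (17 + o)²)
G(d) = -5 + d (G(d) = d - 5 = -5 + d)
s(N) = -½ + N/4 (s(N) = (-2 + N)/4 = (-2 + N)*(¼) = -½ + N/4)
s(G(D(0)))*n(5, 21) = (-½ + (-5 + (17 + 0)²)/4)*31 = (-½ + (-5 + 17²)/4)*31 = (-½ + (-5 + 289)/4)*31 = (-½ + (¼)*284)*31 = (-½ + 71)*31 = (141/2)*31 = 4371/2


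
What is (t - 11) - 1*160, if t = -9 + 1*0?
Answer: -180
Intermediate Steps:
t = -9 (t = -9 + 0 = -9)
(t - 11) - 1*160 = (-9 - 11) - 1*160 = -20 - 160 = -180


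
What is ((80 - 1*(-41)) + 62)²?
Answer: 33489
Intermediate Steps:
((80 - 1*(-41)) + 62)² = ((80 + 41) + 62)² = (121 + 62)² = 183² = 33489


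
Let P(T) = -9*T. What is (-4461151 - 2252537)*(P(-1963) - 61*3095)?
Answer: 1148900000064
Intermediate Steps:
(-4461151 - 2252537)*(P(-1963) - 61*3095) = (-4461151 - 2252537)*(-9*(-1963) - 61*3095) = -6713688*(17667 - 188795) = -6713688*(-171128) = 1148900000064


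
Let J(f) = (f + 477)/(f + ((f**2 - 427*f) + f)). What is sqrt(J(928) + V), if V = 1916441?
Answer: sqrt(26098010052824926)/116696 ≈ 1384.4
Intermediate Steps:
J(f) = (477 + f)/(f**2 - 425*f) (J(f) = (477 + f)/(f + (f**2 - 426*f)) = (477 + f)/(f**2 - 425*f))
sqrt(J(928) + V) = sqrt((477 + 928)/(928*(-425 + 928)) + 1916441) = sqrt((1/928)*1405/503 + 1916441) = sqrt((1/928)*(1/503)*1405 + 1916441) = sqrt(1405/466784 + 1916441) = sqrt(894563997149/466784) = sqrt(26098010052824926)/116696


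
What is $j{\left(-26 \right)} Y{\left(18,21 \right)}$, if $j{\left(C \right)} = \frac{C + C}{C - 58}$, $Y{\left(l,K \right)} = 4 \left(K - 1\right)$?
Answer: $\frac{1040}{21} \approx 49.524$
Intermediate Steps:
$Y{\left(l,K \right)} = -4 + 4 K$ ($Y{\left(l,K \right)} = 4 \left(-1 + K\right) = -4 + 4 K$)
$j{\left(C \right)} = \frac{2 C}{-58 + C}$
$j{\left(-26 \right)} Y{\left(18,21 \right)} = 2 \left(-26\right) \frac{1}{-58 - 26} \left(-4 + 4 \cdot 21\right) = 2 \left(-26\right) \frac{1}{-84} \left(-4 + 84\right) = 2 \left(-26\right) \left(- \frac{1}{84}\right) 80 = \frac{13}{21} \cdot 80 = \frac{1040}{21}$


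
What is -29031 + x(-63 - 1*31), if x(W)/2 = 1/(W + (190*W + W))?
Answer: -261975745/9024 ≈ -29031.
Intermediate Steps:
x(W) = 1/(96*W) (x(W) = 2/(W + (190*W + W)) = 2/(W + 191*W) = 2/((192*W)) = 2*(1/(192*W)) = 1/(96*W))
-29031 + x(-63 - 1*31) = -29031 + 1/(96*(-63 - 1*31)) = -29031 + 1/(96*(-63 - 31)) = -29031 + (1/96)/(-94) = -29031 + (1/96)*(-1/94) = -29031 - 1/9024 = -261975745/9024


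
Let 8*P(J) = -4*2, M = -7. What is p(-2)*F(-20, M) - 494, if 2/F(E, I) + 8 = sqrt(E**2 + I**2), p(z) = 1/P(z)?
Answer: -190206/385 - 2*sqrt(449)/385 ≈ -494.15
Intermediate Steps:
P(J) = -1 (P(J) = (-4*2)/8 = (1/8)*(-8) = -1)
p(z) = -1 (p(z) = 1/(-1) = -1)
F(E, I) = 2/(-8 + sqrt(E**2 + I**2))
p(-2)*F(-20, M) - 494 = -2/(-8 + sqrt((-20)**2 + (-7)**2)) - 494 = -2/(-8 + sqrt(400 + 49)) - 494 = -2/(-8 + sqrt(449)) - 494 = -494 - 2/(-8 + sqrt(449))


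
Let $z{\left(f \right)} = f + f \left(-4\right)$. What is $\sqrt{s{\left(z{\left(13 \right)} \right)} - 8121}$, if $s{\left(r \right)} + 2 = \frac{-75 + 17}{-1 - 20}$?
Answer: $\frac{5 i \sqrt{143241}}{21} \approx 90.112 i$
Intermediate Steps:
$z{\left(f \right)} = - 3 f$ ($z{\left(f \right)} = f - 4 f = - 3 f$)
$s{\left(r \right)} = \frac{16}{21}$ ($s{\left(r \right)} = -2 + \frac{-75 + 17}{-1 - 20} = -2 - \frac{58}{-21} = -2 - - \frac{58}{21} = -2 + \frac{58}{21} = \frac{16}{21}$)
$\sqrt{s{\left(z{\left(13 \right)} \right)} - 8121} = \sqrt{\frac{16}{21} - 8121} = \sqrt{- \frac{170525}{21}} = \frac{5 i \sqrt{143241}}{21}$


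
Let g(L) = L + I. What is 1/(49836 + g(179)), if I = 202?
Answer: 1/50217 ≈ 1.9914e-5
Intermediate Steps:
g(L) = 202 + L (g(L) = L + 202 = 202 + L)
1/(49836 + g(179)) = 1/(49836 + (202 + 179)) = 1/(49836 + 381) = 1/50217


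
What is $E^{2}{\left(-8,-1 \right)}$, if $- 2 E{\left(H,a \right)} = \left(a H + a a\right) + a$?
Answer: $16$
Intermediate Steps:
$E{\left(H,a \right)} = - \frac{a}{2} - \frac{a^{2}}{2} - \frac{H a}{2}$ ($E{\left(H,a \right)} = - \frac{\left(a H + a a\right) + a}{2} = - \frac{\left(H a + a^{2}\right) + a}{2} = - \frac{\left(a^{2} + H a\right) + a}{2} = - \frac{a + a^{2} + H a}{2} = - \frac{a}{2} - \frac{a^{2}}{2} - \frac{H a}{2}$)
$E^{2}{\left(-8,-1 \right)} = \left(\left(- \frac{1}{2}\right) \left(-1\right) \left(1 - 8 - 1\right)\right)^{2} = \left(\left(- \frac{1}{2}\right) \left(-1\right) \left(-8\right)\right)^{2} = \left(-4\right)^{2} = 16$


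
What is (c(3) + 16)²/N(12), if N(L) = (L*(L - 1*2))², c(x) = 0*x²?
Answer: 4/225 ≈ 0.017778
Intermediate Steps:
c(x) = 0
N(L) = L²*(-2 + L)² (N(L) = (L*(L - 2))² = (L*(-2 + L))² = L²*(-2 + L)²)
(c(3) + 16)²/N(12) = (0 + 16)²/((12²*(-2 + 12)²)) = 16²/((144*10²)) = 256/((144*100)) = 256/14400 = 256*(1/14400) = 4/225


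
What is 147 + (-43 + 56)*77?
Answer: 1148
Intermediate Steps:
147 + (-43 + 56)*77 = 147 + 13*77 = 147 + 1001 = 1148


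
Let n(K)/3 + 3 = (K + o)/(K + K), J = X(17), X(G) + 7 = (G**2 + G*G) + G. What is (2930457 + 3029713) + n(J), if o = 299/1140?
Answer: 2663477418299/446880 ≈ 5.9602e+6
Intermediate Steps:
X(G) = -7 + G + 2*G**2 (X(G) = -7 + ((G**2 + G*G) + G) = -7 + ((G**2 + G**2) + G) = -7 + (2*G**2 + G) = -7 + (G + 2*G**2) = -7 + G + 2*G**2)
J = 588 (J = -7 + 17 + 2*17**2 = -7 + 17 + 2*289 = -7 + 17 + 578 = 588)
o = 299/1140 (o = 299*(1/1140) = 299/1140 ≈ 0.26228)
n(K) = -9 + 3*(299/1140 + K)/(2*K) (n(K) = -9 + 3*((K + 299/1140)/(K + K)) = -9 + 3*((299/1140 + K)/((2*K))) = -9 + 3*((299/1140 + K)*(1/(2*K))) = -9 + 3*((299/1140 + K)/(2*K)) = -9 + 3*(299/1140 + K)/(2*K))
(2930457 + 3029713) + n(J) = (2930457 + 3029713) + (1/760)*(299 - 5700*588)/588 = 5960170 + (1/760)*(1/588)*(299 - 3351600) = 5960170 + (1/760)*(1/588)*(-3351301) = 5960170 - 3351301/446880 = 2663477418299/446880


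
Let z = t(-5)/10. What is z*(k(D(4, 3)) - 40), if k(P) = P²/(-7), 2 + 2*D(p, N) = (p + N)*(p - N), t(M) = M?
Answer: 1145/56 ≈ 20.446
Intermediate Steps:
D(p, N) = -1 + (N + p)*(p - N)/2 (D(p, N) = -1 + ((p + N)*(p - N))/2 = -1 + ((N + p)*(p - N))/2 = -1 + (N + p)*(p - N)/2)
k(P) = -P²/7 (k(P) = P²*(-⅐) = -P²/7)
z = -½ (z = -5/10 = -5*⅒ = -½ ≈ -0.50000)
z*(k(D(4, 3)) - 40) = -(-(-1 + (½)*4² - ½*3²)²/7 - 40)/2 = -(-(-1 + (½)*16 - ½*9)²/7 - 40)/2 = -(-(-1 + 8 - 9/2)²/7 - 40)/2 = -(-(5/2)²/7 - 40)/2 = -(-⅐*25/4 - 40)/2 = -(-25/28 - 40)/2 = -½*(-1145/28) = 1145/56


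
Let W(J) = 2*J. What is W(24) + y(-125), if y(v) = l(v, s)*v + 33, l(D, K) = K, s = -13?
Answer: 1706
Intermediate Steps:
y(v) = 33 - 13*v (y(v) = -13*v + 33 = 33 - 13*v)
W(24) + y(-125) = 2*24 + (33 - 13*(-125)) = 48 + (33 + 1625) = 48 + 1658 = 1706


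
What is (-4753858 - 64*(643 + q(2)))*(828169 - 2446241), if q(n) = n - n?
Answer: 7758671420720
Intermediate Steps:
q(n) = 0
(-4753858 - 64*(643 + q(2)))*(828169 - 2446241) = (-4753858 - 64*(643 + 0))*(828169 - 2446241) = (-4753858 - 64*643)*(-1618072) = (-4753858 - 41152)*(-1618072) = -4795010*(-1618072) = 7758671420720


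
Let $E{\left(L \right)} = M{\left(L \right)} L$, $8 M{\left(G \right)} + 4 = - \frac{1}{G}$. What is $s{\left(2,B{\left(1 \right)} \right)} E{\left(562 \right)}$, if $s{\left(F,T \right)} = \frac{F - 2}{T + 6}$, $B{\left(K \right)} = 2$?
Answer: $0$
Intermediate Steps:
$M{\left(G \right)} = - \frac{1}{2} - \frac{1}{8 G}$ ($M{\left(G \right)} = - \frac{1}{2} + \frac{\left(-1\right) \frac{1}{G}}{8} = - \frac{1}{2} - \frac{1}{8 G}$)
$E{\left(L \right)} = - \frac{1}{8} - \frac{L}{2}$ ($E{\left(L \right)} = \frac{-1 - 4 L}{8 L} L = - \frac{1}{8} - \frac{L}{2}$)
$s{\left(F,T \right)} = \frac{-2 + F}{6 + T}$
$s{\left(2,B{\left(1 \right)} \right)} E{\left(562 \right)} = \frac{-2 + 2}{6 + 2} \left(- \frac{1}{8} - 281\right) = \frac{1}{8} \cdot 0 \left(- \frac{1}{8} - 281\right) = \frac{1}{8} \cdot 0 \left(- \frac{2249}{8}\right) = 0 \left(- \frac{2249}{8}\right) = 0$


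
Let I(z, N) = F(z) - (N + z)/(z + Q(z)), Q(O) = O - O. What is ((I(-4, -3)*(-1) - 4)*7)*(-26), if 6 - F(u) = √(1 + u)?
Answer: 3003/2 - 182*I*√3 ≈ 1501.5 - 315.23*I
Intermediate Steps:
Q(O) = 0
F(u) = 6 - √(1 + u)
I(z, N) = 6 - √(1 + z) - (N + z)/z (I(z, N) = (6 - √(1 + z)) - (N + z)/(z + 0) = (6 - √(1 + z)) - (N + z)/z = 6 - √(1 + z) - (N + z)/z)
((I(-4, -3)*(-1) - 4)*7)*(-26) = (((5 - √(1 - 4) - 1*(-3)/(-4))*(-1) - 4)*7)*(-26) = (((5 - √(-3) - 1*(-3)*(-¼))*(-1) - 4)*7)*(-26) = (((5 - I*√3 - ¾)*(-1) - 4)*7)*(-26) = (((17/4 - I*√3)*(-1) - 4)*7)*(-26) = (((-17/4 + I*√3) - 4)*7)*(-26) = ((-33/4 + I*√3)*7)*(-26) = (-231/4 + 7*I*√3)*(-26) = 3003/2 - 182*I*√3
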